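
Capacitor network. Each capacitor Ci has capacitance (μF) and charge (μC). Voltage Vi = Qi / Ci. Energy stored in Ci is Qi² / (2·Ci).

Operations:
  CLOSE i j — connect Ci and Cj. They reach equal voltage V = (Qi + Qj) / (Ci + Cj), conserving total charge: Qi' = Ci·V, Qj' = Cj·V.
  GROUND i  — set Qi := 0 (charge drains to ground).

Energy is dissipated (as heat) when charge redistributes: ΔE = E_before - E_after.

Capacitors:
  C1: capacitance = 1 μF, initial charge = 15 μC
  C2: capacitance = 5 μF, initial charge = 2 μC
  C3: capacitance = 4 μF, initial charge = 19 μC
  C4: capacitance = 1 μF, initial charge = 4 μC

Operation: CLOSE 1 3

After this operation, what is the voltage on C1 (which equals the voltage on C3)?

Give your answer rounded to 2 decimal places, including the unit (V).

Initial: C1(1μF, Q=15μC, V=15.00V), C2(5μF, Q=2μC, V=0.40V), C3(4μF, Q=19μC, V=4.75V), C4(1μF, Q=4μC, V=4.00V)
Op 1: CLOSE 1-3: Q_total=34.00, C_total=5.00, V=6.80; Q1=6.80, Q3=27.20; dissipated=42.025

Answer: 6.80 V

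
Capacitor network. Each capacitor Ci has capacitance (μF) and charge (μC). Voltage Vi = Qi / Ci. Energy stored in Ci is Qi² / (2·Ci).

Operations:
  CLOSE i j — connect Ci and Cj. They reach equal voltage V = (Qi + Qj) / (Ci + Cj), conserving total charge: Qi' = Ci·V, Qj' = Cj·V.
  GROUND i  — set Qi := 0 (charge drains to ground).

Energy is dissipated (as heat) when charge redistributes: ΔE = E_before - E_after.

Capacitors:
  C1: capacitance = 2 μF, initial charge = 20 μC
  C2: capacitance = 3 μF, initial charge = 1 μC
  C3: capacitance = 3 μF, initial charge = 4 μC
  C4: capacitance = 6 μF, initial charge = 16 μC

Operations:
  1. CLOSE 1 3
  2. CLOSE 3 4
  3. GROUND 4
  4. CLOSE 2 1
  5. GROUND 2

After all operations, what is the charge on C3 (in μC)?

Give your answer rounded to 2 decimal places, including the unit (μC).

Answer: 10.13 μC

Derivation:
Initial: C1(2μF, Q=20μC, V=10.00V), C2(3μF, Q=1μC, V=0.33V), C3(3μF, Q=4μC, V=1.33V), C4(6μF, Q=16μC, V=2.67V)
Op 1: CLOSE 1-3: Q_total=24.00, C_total=5.00, V=4.80; Q1=9.60, Q3=14.40; dissipated=45.067
Op 2: CLOSE 3-4: Q_total=30.40, C_total=9.00, V=3.38; Q3=10.13, Q4=20.27; dissipated=4.551
Op 3: GROUND 4: Q4=0; energy lost=34.228
Op 4: CLOSE 2-1: Q_total=10.60, C_total=5.00, V=2.12; Q2=6.36, Q1=4.24; dissipated=11.971
Op 5: GROUND 2: Q2=0; energy lost=6.742
Final charges: Q1=4.24, Q2=0.00, Q3=10.13, Q4=0.00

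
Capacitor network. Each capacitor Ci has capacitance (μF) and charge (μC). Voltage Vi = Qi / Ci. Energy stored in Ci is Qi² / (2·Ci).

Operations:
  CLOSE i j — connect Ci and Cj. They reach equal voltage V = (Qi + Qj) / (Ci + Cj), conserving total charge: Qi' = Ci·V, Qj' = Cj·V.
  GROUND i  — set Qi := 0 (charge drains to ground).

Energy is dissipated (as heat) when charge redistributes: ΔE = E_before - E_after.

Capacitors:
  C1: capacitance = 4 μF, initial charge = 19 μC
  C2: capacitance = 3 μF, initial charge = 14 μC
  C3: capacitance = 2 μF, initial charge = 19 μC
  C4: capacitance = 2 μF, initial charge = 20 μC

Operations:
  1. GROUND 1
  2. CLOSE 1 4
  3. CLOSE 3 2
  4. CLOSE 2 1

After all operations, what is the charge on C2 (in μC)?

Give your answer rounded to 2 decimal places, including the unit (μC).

Answer: 14.20 μC

Derivation:
Initial: C1(4μF, Q=19μC, V=4.75V), C2(3μF, Q=14μC, V=4.67V), C3(2μF, Q=19μC, V=9.50V), C4(2μF, Q=20μC, V=10.00V)
Op 1: GROUND 1: Q1=0; energy lost=45.125
Op 2: CLOSE 1-4: Q_total=20.00, C_total=6.00, V=3.33; Q1=13.33, Q4=6.67; dissipated=66.667
Op 3: CLOSE 3-2: Q_total=33.00, C_total=5.00, V=6.60; Q3=13.20, Q2=19.80; dissipated=14.017
Op 4: CLOSE 2-1: Q_total=33.13, C_total=7.00, V=4.73; Q2=14.20, Q1=18.93; dissipated=9.147
Final charges: Q1=18.93, Q2=14.20, Q3=13.20, Q4=6.67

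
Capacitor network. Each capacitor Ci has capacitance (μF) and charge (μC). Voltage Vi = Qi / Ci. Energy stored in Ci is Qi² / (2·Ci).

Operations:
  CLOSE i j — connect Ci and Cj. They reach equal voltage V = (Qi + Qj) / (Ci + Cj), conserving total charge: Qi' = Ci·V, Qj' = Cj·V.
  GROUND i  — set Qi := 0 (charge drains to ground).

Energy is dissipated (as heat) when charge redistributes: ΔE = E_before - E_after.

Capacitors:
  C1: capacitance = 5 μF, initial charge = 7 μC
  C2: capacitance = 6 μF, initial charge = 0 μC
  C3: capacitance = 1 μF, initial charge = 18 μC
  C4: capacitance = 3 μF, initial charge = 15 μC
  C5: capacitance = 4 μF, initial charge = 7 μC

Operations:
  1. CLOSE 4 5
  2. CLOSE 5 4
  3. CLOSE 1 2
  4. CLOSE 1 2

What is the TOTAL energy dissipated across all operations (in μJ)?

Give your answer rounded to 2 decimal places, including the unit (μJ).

Answer: 11.73 μJ

Derivation:
Initial: C1(5μF, Q=7μC, V=1.40V), C2(6μF, Q=0μC, V=0.00V), C3(1μF, Q=18μC, V=18.00V), C4(3μF, Q=15μC, V=5.00V), C5(4μF, Q=7μC, V=1.75V)
Op 1: CLOSE 4-5: Q_total=22.00, C_total=7.00, V=3.14; Q4=9.43, Q5=12.57; dissipated=9.054
Op 2: CLOSE 5-4: Q_total=22.00, C_total=7.00, V=3.14; Q5=12.57, Q4=9.43; dissipated=0.000
Op 3: CLOSE 1-2: Q_total=7.00, C_total=11.00, V=0.64; Q1=3.18, Q2=3.82; dissipated=2.673
Op 4: CLOSE 1-2: Q_total=7.00, C_total=11.00, V=0.64; Q1=3.18, Q2=3.82; dissipated=0.000
Total dissipated: 11.726 μJ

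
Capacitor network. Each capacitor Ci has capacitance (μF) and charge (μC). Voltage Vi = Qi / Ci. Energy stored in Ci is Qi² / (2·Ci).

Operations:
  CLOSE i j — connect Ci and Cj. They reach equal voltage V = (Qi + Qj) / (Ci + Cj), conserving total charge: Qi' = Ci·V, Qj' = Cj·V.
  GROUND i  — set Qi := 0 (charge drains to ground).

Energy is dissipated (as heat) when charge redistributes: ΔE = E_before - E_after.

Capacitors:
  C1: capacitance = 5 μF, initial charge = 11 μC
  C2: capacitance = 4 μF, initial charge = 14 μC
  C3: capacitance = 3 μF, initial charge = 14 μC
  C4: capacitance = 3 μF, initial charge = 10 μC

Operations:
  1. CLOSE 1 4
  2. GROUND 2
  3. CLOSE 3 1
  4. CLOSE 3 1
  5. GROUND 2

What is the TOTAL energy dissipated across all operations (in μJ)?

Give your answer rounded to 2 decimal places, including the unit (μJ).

Answer: 29.61 μJ

Derivation:
Initial: C1(5μF, Q=11μC, V=2.20V), C2(4μF, Q=14μC, V=3.50V), C3(3μF, Q=14μC, V=4.67V), C4(3μF, Q=10μC, V=3.33V)
Op 1: CLOSE 1-4: Q_total=21.00, C_total=8.00, V=2.62; Q1=13.12, Q4=7.88; dissipated=1.204
Op 2: GROUND 2: Q2=0; energy lost=24.500
Op 3: CLOSE 3-1: Q_total=27.12, C_total=8.00, V=3.39; Q3=10.17, Q1=16.95; dissipated=3.908
Op 4: CLOSE 3-1: Q_total=27.12, C_total=8.00, V=3.39; Q3=10.17, Q1=16.95; dissipated=0.000
Op 5: GROUND 2: Q2=0; energy lost=0.000
Total dissipated: 29.612 μJ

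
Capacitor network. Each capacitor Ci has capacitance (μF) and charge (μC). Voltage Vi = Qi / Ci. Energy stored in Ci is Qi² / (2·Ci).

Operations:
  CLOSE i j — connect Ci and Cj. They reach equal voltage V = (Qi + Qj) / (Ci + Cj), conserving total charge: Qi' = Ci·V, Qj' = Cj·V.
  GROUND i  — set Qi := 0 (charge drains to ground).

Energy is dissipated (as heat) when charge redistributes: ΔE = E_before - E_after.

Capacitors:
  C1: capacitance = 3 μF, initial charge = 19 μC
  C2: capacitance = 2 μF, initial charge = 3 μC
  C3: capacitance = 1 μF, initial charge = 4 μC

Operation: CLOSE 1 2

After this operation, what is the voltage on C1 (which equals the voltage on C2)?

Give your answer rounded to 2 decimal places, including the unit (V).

Initial: C1(3μF, Q=19μC, V=6.33V), C2(2μF, Q=3μC, V=1.50V), C3(1μF, Q=4μC, V=4.00V)
Op 1: CLOSE 1-2: Q_total=22.00, C_total=5.00, V=4.40; Q1=13.20, Q2=8.80; dissipated=14.017

Answer: 4.40 V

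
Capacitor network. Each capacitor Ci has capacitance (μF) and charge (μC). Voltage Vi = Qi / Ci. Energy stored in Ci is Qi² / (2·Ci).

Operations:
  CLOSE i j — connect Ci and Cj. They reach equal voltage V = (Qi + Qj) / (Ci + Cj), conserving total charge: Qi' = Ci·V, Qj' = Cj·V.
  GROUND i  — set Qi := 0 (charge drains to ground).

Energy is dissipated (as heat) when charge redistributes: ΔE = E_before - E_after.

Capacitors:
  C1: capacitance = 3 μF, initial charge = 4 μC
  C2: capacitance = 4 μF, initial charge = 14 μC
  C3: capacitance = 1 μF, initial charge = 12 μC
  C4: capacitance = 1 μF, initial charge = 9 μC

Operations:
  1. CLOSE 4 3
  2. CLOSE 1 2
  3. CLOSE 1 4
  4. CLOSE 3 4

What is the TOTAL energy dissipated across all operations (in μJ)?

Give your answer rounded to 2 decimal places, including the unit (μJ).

Answer: 38.69 μJ

Derivation:
Initial: C1(3μF, Q=4μC, V=1.33V), C2(4μF, Q=14μC, V=3.50V), C3(1μF, Q=12μC, V=12.00V), C4(1μF, Q=9μC, V=9.00V)
Op 1: CLOSE 4-3: Q_total=21.00, C_total=2.00, V=10.50; Q4=10.50, Q3=10.50; dissipated=2.250
Op 2: CLOSE 1-2: Q_total=18.00, C_total=7.00, V=2.57; Q1=7.71, Q2=10.29; dissipated=4.024
Op 3: CLOSE 1-4: Q_total=18.21, C_total=4.00, V=4.55; Q1=13.66, Q4=4.55; dissipated=23.573
Op 4: CLOSE 3-4: Q_total=15.05, C_total=2.00, V=7.53; Q3=7.53, Q4=7.53; dissipated=8.840
Total dissipated: 38.687 μJ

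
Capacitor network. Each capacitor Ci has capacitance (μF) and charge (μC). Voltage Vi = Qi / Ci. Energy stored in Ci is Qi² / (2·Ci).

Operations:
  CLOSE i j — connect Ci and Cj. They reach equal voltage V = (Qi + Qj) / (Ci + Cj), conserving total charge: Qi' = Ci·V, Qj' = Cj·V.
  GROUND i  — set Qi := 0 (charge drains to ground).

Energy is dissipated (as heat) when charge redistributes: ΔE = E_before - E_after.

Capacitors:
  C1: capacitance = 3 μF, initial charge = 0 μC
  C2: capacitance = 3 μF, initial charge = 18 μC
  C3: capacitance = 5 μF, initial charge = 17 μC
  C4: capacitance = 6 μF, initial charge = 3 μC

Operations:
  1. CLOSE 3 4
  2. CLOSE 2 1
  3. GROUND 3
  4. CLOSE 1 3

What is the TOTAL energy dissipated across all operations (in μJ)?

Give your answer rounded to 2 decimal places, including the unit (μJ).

Initial: C1(3μF, Q=0μC, V=0.00V), C2(3μF, Q=18μC, V=6.00V), C3(5μF, Q=17μC, V=3.40V), C4(6μF, Q=3μC, V=0.50V)
Op 1: CLOSE 3-4: Q_total=20.00, C_total=11.00, V=1.82; Q3=9.09, Q4=10.91; dissipated=11.468
Op 2: CLOSE 2-1: Q_total=18.00, C_total=6.00, V=3.00; Q2=9.00, Q1=9.00; dissipated=27.000
Op 3: GROUND 3: Q3=0; energy lost=8.264
Op 4: CLOSE 1-3: Q_total=9.00, C_total=8.00, V=1.12; Q1=3.38, Q3=5.62; dissipated=8.438
Total dissipated: 55.170 μJ

Answer: 55.17 μJ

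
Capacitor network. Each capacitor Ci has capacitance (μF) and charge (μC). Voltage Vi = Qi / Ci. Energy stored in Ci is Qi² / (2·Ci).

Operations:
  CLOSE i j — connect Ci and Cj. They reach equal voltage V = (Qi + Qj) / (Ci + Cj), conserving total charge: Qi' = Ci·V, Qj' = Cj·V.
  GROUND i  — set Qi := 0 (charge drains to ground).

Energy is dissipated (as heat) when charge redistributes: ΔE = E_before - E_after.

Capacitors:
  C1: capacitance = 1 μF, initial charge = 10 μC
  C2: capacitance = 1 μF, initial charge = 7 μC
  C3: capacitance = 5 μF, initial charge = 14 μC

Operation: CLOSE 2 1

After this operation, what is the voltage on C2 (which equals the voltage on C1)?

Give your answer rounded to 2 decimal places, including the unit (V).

Initial: C1(1μF, Q=10μC, V=10.00V), C2(1μF, Q=7μC, V=7.00V), C3(5μF, Q=14μC, V=2.80V)
Op 1: CLOSE 2-1: Q_total=17.00, C_total=2.00, V=8.50; Q2=8.50, Q1=8.50; dissipated=2.250

Answer: 8.50 V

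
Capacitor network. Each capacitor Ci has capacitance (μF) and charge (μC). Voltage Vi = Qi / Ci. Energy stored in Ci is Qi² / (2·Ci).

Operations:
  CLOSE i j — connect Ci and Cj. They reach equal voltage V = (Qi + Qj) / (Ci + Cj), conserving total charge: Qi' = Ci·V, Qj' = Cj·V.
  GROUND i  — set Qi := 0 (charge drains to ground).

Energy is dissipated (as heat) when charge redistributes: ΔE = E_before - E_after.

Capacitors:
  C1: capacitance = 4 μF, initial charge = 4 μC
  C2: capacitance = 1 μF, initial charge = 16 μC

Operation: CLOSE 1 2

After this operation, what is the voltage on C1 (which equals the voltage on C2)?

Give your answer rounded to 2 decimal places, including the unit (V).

Answer: 4.00 V

Derivation:
Initial: C1(4μF, Q=4μC, V=1.00V), C2(1μF, Q=16μC, V=16.00V)
Op 1: CLOSE 1-2: Q_total=20.00, C_total=5.00, V=4.00; Q1=16.00, Q2=4.00; dissipated=90.000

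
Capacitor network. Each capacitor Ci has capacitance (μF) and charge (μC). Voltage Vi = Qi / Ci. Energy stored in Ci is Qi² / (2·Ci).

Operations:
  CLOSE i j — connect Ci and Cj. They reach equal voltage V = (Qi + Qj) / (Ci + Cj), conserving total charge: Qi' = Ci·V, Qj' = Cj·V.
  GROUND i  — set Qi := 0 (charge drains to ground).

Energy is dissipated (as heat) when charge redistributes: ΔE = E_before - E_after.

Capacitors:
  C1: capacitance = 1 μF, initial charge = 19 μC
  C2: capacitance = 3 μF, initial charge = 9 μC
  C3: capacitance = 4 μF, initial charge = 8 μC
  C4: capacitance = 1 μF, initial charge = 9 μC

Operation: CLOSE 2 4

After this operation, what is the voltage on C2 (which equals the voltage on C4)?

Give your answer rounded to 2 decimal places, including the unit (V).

Answer: 4.50 V

Derivation:
Initial: C1(1μF, Q=19μC, V=19.00V), C2(3μF, Q=9μC, V=3.00V), C3(4μF, Q=8μC, V=2.00V), C4(1μF, Q=9μC, V=9.00V)
Op 1: CLOSE 2-4: Q_total=18.00, C_total=4.00, V=4.50; Q2=13.50, Q4=4.50; dissipated=13.500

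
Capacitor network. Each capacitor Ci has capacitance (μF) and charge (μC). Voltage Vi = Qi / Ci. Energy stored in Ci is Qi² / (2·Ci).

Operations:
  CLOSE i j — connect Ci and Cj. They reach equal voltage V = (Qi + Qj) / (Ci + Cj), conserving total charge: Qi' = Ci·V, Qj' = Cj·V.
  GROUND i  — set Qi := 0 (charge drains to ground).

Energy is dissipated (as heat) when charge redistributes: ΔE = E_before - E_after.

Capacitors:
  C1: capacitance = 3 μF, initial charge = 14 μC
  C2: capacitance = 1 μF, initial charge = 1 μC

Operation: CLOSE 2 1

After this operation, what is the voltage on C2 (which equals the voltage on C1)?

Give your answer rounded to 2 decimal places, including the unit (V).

Answer: 3.75 V

Derivation:
Initial: C1(3μF, Q=14μC, V=4.67V), C2(1μF, Q=1μC, V=1.00V)
Op 1: CLOSE 2-1: Q_total=15.00, C_total=4.00, V=3.75; Q2=3.75, Q1=11.25; dissipated=5.042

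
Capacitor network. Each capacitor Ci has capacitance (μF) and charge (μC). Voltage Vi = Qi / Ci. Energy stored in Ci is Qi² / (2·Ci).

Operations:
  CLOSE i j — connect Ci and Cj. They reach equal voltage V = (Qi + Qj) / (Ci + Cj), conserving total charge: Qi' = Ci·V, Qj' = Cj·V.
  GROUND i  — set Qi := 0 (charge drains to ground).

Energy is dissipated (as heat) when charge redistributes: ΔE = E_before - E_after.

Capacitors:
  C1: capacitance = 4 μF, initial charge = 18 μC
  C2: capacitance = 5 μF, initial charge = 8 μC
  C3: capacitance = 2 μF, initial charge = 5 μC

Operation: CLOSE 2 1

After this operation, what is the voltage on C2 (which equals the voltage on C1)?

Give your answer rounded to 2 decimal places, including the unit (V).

Answer: 2.89 V

Derivation:
Initial: C1(4μF, Q=18μC, V=4.50V), C2(5μF, Q=8μC, V=1.60V), C3(2μF, Q=5μC, V=2.50V)
Op 1: CLOSE 2-1: Q_total=26.00, C_total=9.00, V=2.89; Q2=14.44, Q1=11.56; dissipated=9.344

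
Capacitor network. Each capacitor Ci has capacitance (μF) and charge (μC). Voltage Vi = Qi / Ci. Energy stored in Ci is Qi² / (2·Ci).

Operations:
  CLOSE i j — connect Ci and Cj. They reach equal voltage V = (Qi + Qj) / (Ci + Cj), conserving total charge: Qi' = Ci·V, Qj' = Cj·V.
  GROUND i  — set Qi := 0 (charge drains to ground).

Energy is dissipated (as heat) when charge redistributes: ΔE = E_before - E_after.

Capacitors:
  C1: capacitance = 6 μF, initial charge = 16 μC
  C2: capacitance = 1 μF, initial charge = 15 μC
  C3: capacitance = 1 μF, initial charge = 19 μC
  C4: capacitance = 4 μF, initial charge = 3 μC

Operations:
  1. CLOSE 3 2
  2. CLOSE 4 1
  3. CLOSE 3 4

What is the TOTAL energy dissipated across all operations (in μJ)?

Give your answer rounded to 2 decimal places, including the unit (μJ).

Initial: C1(6μF, Q=16μC, V=2.67V), C2(1μF, Q=15μC, V=15.00V), C3(1μF, Q=19μC, V=19.00V), C4(4μF, Q=3μC, V=0.75V)
Op 1: CLOSE 3-2: Q_total=34.00, C_total=2.00, V=17.00; Q3=17.00, Q2=17.00; dissipated=4.000
Op 2: CLOSE 4-1: Q_total=19.00, C_total=10.00, V=1.90; Q4=7.60, Q1=11.40; dissipated=4.408
Op 3: CLOSE 3-4: Q_total=24.60, C_total=5.00, V=4.92; Q3=4.92, Q4=19.68; dissipated=91.204
Total dissipated: 99.612 μJ

Answer: 99.61 μJ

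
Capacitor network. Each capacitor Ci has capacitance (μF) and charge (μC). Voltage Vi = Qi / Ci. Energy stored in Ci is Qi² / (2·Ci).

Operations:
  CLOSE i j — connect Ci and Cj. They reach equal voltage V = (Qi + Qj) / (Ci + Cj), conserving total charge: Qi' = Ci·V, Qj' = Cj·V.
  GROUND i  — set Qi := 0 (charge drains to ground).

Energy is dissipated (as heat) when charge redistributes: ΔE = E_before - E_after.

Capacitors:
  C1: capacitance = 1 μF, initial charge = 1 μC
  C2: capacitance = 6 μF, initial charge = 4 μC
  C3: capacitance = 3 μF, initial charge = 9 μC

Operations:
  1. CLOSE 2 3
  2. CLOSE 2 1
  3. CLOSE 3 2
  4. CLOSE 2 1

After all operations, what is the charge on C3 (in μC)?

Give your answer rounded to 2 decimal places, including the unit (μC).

Initial: C1(1μF, Q=1μC, V=1.00V), C2(6μF, Q=4μC, V=0.67V), C3(3μF, Q=9μC, V=3.00V)
Op 1: CLOSE 2-3: Q_total=13.00, C_total=9.00, V=1.44; Q2=8.67, Q3=4.33; dissipated=5.444
Op 2: CLOSE 2-1: Q_total=9.67, C_total=7.00, V=1.38; Q2=8.29, Q1=1.38; dissipated=0.085
Op 3: CLOSE 3-2: Q_total=12.62, C_total=9.00, V=1.40; Q3=4.21, Q2=8.41; dissipated=0.004
Op 4: CLOSE 2-1: Q_total=9.79, C_total=7.00, V=1.40; Q2=8.39, Q1=1.40; dissipated=0.000
Final charges: Q1=1.40, Q2=8.39, Q3=4.21

Answer: 4.21 μC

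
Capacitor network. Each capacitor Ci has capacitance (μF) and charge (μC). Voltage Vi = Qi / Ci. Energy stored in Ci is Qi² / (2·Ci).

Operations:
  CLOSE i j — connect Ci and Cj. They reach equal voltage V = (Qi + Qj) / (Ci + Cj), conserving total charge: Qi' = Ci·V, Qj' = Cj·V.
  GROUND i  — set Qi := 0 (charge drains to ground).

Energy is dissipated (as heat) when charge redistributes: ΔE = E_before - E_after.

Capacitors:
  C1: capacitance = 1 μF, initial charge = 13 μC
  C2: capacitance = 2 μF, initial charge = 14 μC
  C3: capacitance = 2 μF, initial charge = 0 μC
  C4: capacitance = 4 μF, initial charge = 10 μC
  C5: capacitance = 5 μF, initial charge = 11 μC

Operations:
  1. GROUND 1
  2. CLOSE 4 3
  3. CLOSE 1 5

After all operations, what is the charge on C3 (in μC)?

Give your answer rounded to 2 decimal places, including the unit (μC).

Initial: C1(1μF, Q=13μC, V=13.00V), C2(2μF, Q=14μC, V=7.00V), C3(2μF, Q=0μC, V=0.00V), C4(4μF, Q=10μC, V=2.50V), C5(5μF, Q=11μC, V=2.20V)
Op 1: GROUND 1: Q1=0; energy lost=84.500
Op 2: CLOSE 4-3: Q_total=10.00, C_total=6.00, V=1.67; Q4=6.67, Q3=3.33; dissipated=4.167
Op 3: CLOSE 1-5: Q_total=11.00, C_total=6.00, V=1.83; Q1=1.83, Q5=9.17; dissipated=2.017
Final charges: Q1=1.83, Q2=14.00, Q3=3.33, Q4=6.67, Q5=9.17

Answer: 3.33 μC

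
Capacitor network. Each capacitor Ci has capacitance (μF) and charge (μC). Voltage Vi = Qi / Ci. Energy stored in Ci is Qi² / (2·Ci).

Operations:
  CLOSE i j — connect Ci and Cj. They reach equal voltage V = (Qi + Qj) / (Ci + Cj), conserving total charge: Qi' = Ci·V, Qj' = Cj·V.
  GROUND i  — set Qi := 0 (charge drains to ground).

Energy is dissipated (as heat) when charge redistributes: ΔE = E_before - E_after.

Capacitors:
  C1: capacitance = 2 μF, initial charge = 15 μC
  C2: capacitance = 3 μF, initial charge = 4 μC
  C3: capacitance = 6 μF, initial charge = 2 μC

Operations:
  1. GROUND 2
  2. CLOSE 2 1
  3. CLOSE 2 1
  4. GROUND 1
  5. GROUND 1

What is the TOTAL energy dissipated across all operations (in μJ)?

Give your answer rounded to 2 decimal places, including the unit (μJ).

Answer: 45.42 μJ

Derivation:
Initial: C1(2μF, Q=15μC, V=7.50V), C2(3μF, Q=4μC, V=1.33V), C3(6μF, Q=2μC, V=0.33V)
Op 1: GROUND 2: Q2=0; energy lost=2.667
Op 2: CLOSE 2-1: Q_total=15.00, C_total=5.00, V=3.00; Q2=9.00, Q1=6.00; dissipated=33.750
Op 3: CLOSE 2-1: Q_total=15.00, C_total=5.00, V=3.00; Q2=9.00, Q1=6.00; dissipated=0.000
Op 4: GROUND 1: Q1=0; energy lost=9.000
Op 5: GROUND 1: Q1=0; energy lost=0.000
Total dissipated: 45.417 μJ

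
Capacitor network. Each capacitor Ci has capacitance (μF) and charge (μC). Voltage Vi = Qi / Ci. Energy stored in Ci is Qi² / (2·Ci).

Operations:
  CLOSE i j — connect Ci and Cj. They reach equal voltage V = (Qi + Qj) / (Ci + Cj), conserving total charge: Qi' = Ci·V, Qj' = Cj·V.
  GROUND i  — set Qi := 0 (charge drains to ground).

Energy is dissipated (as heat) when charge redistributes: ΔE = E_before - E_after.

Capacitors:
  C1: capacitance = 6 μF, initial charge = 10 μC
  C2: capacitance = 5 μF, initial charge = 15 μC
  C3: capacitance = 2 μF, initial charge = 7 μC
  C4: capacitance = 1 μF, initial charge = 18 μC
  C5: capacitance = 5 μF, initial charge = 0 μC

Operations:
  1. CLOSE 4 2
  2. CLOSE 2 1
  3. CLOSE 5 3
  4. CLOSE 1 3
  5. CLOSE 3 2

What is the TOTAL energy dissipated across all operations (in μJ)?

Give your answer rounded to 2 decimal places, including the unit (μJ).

Initial: C1(6μF, Q=10μC, V=1.67V), C2(5μF, Q=15μC, V=3.00V), C3(2μF, Q=7μC, V=3.50V), C4(1μF, Q=18μC, V=18.00V), C5(5μF, Q=0μC, V=0.00V)
Op 1: CLOSE 4-2: Q_total=33.00, C_total=6.00, V=5.50; Q4=5.50, Q2=27.50; dissipated=93.750
Op 2: CLOSE 2-1: Q_total=37.50, C_total=11.00, V=3.41; Q2=17.05, Q1=20.45; dissipated=20.038
Op 3: CLOSE 5-3: Q_total=7.00, C_total=7.00, V=1.00; Q5=5.00, Q3=2.00; dissipated=8.750
Op 4: CLOSE 1-3: Q_total=22.45, C_total=8.00, V=2.81; Q1=16.84, Q3=5.61; dissipated=4.353
Op 5: CLOSE 3-2: Q_total=22.66, C_total=7.00, V=3.24; Q3=6.47, Q2=16.19; dissipated=0.259
Total dissipated: 127.150 μJ

Answer: 127.15 μJ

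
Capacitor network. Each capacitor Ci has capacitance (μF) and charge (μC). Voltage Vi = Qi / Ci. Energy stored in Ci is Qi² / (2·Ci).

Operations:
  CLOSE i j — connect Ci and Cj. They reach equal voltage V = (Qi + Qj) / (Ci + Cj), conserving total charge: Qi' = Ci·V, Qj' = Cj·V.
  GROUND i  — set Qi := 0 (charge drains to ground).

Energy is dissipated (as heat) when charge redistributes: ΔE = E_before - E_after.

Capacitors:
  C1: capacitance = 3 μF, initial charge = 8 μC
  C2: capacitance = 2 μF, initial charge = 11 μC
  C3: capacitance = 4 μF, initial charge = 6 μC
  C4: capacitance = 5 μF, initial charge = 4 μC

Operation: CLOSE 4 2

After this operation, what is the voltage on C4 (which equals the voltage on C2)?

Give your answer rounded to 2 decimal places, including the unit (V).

Answer: 2.14 V

Derivation:
Initial: C1(3μF, Q=8μC, V=2.67V), C2(2μF, Q=11μC, V=5.50V), C3(4μF, Q=6μC, V=1.50V), C4(5μF, Q=4μC, V=0.80V)
Op 1: CLOSE 4-2: Q_total=15.00, C_total=7.00, V=2.14; Q4=10.71, Q2=4.29; dissipated=15.779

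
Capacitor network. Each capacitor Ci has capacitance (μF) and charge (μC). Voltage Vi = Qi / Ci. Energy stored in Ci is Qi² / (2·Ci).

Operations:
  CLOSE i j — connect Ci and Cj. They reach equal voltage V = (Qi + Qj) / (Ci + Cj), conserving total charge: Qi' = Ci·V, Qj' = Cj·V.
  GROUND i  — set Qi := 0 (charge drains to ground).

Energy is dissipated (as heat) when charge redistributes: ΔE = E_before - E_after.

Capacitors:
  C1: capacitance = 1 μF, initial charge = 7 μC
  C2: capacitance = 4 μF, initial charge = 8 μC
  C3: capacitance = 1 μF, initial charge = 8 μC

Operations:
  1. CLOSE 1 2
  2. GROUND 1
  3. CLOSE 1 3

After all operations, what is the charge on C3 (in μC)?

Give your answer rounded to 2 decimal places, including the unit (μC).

Initial: C1(1μF, Q=7μC, V=7.00V), C2(4μF, Q=8μC, V=2.00V), C3(1μF, Q=8μC, V=8.00V)
Op 1: CLOSE 1-2: Q_total=15.00, C_total=5.00, V=3.00; Q1=3.00, Q2=12.00; dissipated=10.000
Op 2: GROUND 1: Q1=0; energy lost=4.500
Op 3: CLOSE 1-3: Q_total=8.00, C_total=2.00, V=4.00; Q1=4.00, Q3=4.00; dissipated=16.000
Final charges: Q1=4.00, Q2=12.00, Q3=4.00

Answer: 4.00 μC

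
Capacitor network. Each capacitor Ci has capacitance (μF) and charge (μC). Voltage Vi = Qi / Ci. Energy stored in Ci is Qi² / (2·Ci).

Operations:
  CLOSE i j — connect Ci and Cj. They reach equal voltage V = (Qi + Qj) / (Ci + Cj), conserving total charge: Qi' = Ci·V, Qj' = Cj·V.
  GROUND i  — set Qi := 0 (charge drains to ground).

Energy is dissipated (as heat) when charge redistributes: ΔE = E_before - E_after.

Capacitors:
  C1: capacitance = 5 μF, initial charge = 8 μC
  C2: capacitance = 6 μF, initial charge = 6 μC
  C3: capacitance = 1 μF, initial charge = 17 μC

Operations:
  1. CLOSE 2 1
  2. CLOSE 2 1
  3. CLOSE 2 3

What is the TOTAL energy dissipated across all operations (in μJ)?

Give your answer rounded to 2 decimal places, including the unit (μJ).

Answer: 106.50 μJ

Derivation:
Initial: C1(5μF, Q=8μC, V=1.60V), C2(6μF, Q=6μC, V=1.00V), C3(1μF, Q=17μC, V=17.00V)
Op 1: CLOSE 2-1: Q_total=14.00, C_total=11.00, V=1.27; Q2=7.64, Q1=6.36; dissipated=0.491
Op 2: CLOSE 2-1: Q_total=14.00, C_total=11.00, V=1.27; Q2=7.64, Q1=6.36; dissipated=0.000
Op 3: CLOSE 2-3: Q_total=24.64, C_total=7.00, V=3.52; Q2=21.12, Q3=3.52; dissipated=106.006
Total dissipated: 106.497 μJ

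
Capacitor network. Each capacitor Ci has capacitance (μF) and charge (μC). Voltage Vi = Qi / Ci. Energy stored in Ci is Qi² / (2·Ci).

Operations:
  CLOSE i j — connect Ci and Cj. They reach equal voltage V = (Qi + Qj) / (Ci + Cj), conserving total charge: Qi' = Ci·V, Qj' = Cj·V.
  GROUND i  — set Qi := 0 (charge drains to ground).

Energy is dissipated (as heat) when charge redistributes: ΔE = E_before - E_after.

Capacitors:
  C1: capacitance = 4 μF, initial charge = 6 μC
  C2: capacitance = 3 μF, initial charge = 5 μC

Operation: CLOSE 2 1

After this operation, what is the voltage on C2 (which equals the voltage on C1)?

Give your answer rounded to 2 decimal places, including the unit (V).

Answer: 1.57 V

Derivation:
Initial: C1(4μF, Q=6μC, V=1.50V), C2(3μF, Q=5μC, V=1.67V)
Op 1: CLOSE 2-1: Q_total=11.00, C_total=7.00, V=1.57; Q2=4.71, Q1=6.29; dissipated=0.024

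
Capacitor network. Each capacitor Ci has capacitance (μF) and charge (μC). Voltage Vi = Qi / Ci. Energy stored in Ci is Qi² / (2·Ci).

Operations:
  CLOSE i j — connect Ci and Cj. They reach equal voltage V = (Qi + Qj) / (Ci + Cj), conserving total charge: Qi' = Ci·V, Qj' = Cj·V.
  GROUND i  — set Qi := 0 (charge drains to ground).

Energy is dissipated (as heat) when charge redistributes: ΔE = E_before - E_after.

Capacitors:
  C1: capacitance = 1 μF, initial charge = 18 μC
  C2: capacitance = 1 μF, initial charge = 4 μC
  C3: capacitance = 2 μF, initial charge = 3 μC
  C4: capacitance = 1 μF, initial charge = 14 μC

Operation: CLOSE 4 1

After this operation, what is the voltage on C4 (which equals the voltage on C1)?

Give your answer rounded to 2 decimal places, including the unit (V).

Answer: 16.00 V

Derivation:
Initial: C1(1μF, Q=18μC, V=18.00V), C2(1μF, Q=4μC, V=4.00V), C3(2μF, Q=3μC, V=1.50V), C4(1μF, Q=14μC, V=14.00V)
Op 1: CLOSE 4-1: Q_total=32.00, C_total=2.00, V=16.00; Q4=16.00, Q1=16.00; dissipated=4.000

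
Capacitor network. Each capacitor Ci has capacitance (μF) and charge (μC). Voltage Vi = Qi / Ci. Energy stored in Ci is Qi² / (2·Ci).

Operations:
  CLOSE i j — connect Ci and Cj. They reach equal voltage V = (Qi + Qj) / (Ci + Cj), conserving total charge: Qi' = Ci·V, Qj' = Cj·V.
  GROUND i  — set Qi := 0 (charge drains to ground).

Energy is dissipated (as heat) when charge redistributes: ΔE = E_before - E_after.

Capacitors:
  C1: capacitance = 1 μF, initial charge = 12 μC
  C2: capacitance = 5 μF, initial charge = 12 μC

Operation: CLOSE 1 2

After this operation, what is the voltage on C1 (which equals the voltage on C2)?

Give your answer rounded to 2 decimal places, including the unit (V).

Initial: C1(1μF, Q=12μC, V=12.00V), C2(5μF, Q=12μC, V=2.40V)
Op 1: CLOSE 1-2: Q_total=24.00, C_total=6.00, V=4.00; Q1=4.00, Q2=20.00; dissipated=38.400

Answer: 4.00 V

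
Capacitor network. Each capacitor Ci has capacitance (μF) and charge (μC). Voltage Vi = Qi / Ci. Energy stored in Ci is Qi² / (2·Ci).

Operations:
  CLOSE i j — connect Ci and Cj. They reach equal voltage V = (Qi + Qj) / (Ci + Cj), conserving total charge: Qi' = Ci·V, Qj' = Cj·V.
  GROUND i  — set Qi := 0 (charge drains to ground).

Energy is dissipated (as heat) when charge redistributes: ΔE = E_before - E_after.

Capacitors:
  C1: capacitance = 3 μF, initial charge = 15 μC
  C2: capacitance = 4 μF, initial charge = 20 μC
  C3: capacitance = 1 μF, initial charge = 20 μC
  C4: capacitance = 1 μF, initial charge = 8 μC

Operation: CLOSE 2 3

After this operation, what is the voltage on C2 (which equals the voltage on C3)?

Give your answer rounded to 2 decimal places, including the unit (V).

Answer: 8.00 V

Derivation:
Initial: C1(3μF, Q=15μC, V=5.00V), C2(4μF, Q=20μC, V=5.00V), C3(1μF, Q=20μC, V=20.00V), C4(1μF, Q=8μC, V=8.00V)
Op 1: CLOSE 2-3: Q_total=40.00, C_total=5.00, V=8.00; Q2=32.00, Q3=8.00; dissipated=90.000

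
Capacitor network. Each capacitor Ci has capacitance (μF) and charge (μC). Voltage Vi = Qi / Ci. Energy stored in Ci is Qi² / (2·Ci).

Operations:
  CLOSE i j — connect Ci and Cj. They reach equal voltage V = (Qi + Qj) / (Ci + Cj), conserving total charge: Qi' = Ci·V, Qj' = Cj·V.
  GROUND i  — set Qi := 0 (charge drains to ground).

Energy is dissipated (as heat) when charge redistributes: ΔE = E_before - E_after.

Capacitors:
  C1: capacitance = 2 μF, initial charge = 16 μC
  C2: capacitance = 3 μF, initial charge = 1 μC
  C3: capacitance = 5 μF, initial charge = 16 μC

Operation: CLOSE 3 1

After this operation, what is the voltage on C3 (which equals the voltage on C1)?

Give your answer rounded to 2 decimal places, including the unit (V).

Initial: C1(2μF, Q=16μC, V=8.00V), C2(3μF, Q=1μC, V=0.33V), C3(5μF, Q=16μC, V=3.20V)
Op 1: CLOSE 3-1: Q_total=32.00, C_total=7.00, V=4.57; Q3=22.86, Q1=9.14; dissipated=16.457

Answer: 4.57 V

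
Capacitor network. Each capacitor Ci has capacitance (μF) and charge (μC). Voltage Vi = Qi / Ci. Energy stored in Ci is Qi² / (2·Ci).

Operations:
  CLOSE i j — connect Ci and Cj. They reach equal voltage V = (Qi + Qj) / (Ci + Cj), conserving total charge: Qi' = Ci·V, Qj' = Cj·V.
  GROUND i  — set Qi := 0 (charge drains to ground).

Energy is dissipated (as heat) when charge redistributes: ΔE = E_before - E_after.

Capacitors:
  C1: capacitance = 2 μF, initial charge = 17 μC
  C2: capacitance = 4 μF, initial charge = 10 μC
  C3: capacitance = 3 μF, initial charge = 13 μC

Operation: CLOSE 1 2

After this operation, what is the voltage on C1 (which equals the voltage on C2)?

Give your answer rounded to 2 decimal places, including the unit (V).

Initial: C1(2μF, Q=17μC, V=8.50V), C2(4μF, Q=10μC, V=2.50V), C3(3μF, Q=13μC, V=4.33V)
Op 1: CLOSE 1-2: Q_total=27.00, C_total=6.00, V=4.50; Q1=9.00, Q2=18.00; dissipated=24.000

Answer: 4.50 V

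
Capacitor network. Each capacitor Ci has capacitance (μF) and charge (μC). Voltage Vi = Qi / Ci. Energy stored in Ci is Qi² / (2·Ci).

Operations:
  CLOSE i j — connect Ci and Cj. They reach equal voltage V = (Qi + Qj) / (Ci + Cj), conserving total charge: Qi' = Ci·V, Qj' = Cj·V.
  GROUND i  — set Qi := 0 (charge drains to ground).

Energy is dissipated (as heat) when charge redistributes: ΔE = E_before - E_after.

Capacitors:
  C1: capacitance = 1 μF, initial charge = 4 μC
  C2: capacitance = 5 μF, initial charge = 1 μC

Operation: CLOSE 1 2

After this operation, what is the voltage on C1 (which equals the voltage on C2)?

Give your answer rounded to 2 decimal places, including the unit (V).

Initial: C1(1μF, Q=4μC, V=4.00V), C2(5μF, Q=1μC, V=0.20V)
Op 1: CLOSE 1-2: Q_total=5.00, C_total=6.00, V=0.83; Q1=0.83, Q2=4.17; dissipated=6.017

Answer: 0.83 V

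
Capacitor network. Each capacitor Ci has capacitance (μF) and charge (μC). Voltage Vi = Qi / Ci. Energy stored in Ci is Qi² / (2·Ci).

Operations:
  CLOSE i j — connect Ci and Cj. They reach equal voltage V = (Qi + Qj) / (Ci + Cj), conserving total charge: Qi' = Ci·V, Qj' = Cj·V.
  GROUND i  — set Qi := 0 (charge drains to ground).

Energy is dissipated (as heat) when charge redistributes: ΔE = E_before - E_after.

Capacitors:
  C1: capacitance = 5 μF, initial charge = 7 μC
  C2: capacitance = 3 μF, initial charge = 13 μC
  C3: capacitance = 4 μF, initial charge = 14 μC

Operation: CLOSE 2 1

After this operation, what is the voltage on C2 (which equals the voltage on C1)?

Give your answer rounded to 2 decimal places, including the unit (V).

Initial: C1(5μF, Q=7μC, V=1.40V), C2(3μF, Q=13μC, V=4.33V), C3(4μF, Q=14μC, V=3.50V)
Op 1: CLOSE 2-1: Q_total=20.00, C_total=8.00, V=2.50; Q2=7.50, Q1=12.50; dissipated=8.067

Answer: 2.50 V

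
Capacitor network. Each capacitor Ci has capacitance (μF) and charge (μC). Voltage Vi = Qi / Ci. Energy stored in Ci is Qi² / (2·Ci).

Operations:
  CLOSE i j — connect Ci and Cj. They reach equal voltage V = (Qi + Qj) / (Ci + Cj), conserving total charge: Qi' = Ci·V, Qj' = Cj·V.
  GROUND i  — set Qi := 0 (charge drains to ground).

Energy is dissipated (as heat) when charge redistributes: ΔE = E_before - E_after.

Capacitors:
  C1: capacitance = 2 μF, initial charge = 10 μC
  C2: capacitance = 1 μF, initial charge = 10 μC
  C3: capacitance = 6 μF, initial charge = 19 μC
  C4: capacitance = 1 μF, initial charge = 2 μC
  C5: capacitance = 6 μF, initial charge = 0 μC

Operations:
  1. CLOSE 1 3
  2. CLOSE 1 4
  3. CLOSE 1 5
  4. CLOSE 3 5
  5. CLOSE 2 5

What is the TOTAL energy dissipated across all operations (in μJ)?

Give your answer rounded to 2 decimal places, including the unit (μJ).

Initial: C1(2μF, Q=10μC, V=5.00V), C2(1μF, Q=10μC, V=10.00V), C3(6μF, Q=19μC, V=3.17V), C4(1μF, Q=2μC, V=2.00V), C5(6μF, Q=0μC, V=0.00V)
Op 1: CLOSE 1-3: Q_total=29.00, C_total=8.00, V=3.62; Q1=7.25, Q3=21.75; dissipated=2.521
Op 2: CLOSE 1-4: Q_total=9.25, C_total=3.00, V=3.08; Q1=6.17, Q4=3.08; dissipated=0.880
Op 3: CLOSE 1-5: Q_total=6.17, C_total=8.00, V=0.77; Q1=1.54, Q5=4.62; dissipated=7.130
Op 4: CLOSE 3-5: Q_total=26.38, C_total=12.00, V=2.20; Q3=13.19, Q5=13.19; dissipated=12.219
Op 5: CLOSE 2-5: Q_total=23.19, C_total=7.00, V=3.31; Q2=3.31, Q5=19.88; dissipated=26.088
Total dissipated: 48.839 μJ

Answer: 48.84 μJ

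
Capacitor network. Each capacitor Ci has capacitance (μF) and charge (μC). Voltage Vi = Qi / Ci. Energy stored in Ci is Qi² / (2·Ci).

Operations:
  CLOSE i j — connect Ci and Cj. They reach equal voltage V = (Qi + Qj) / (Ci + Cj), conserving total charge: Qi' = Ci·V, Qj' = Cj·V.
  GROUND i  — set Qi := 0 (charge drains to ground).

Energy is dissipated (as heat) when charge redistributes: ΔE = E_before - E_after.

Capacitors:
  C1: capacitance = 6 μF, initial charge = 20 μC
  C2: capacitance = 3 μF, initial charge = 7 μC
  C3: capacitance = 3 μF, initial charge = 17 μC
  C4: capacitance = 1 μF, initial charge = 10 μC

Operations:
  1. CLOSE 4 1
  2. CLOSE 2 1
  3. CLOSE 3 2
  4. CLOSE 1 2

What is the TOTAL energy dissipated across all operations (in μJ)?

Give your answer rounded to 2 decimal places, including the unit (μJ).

Answer: 26.99 μJ

Derivation:
Initial: C1(6μF, Q=20μC, V=3.33V), C2(3μF, Q=7μC, V=2.33V), C3(3μF, Q=17μC, V=5.67V), C4(1μF, Q=10μC, V=10.00V)
Op 1: CLOSE 4-1: Q_total=30.00, C_total=7.00, V=4.29; Q4=4.29, Q1=25.71; dissipated=19.048
Op 2: CLOSE 2-1: Q_total=32.71, C_total=9.00, V=3.63; Q2=10.90, Q1=21.81; dissipated=3.812
Op 3: CLOSE 3-2: Q_total=27.90, C_total=6.00, V=4.65; Q3=13.95, Q2=13.95; dissipated=3.096
Op 4: CLOSE 1-2: Q_total=35.76, C_total=9.00, V=3.97; Q1=23.84, Q2=11.92; dissipated=1.032
Total dissipated: 26.987 μJ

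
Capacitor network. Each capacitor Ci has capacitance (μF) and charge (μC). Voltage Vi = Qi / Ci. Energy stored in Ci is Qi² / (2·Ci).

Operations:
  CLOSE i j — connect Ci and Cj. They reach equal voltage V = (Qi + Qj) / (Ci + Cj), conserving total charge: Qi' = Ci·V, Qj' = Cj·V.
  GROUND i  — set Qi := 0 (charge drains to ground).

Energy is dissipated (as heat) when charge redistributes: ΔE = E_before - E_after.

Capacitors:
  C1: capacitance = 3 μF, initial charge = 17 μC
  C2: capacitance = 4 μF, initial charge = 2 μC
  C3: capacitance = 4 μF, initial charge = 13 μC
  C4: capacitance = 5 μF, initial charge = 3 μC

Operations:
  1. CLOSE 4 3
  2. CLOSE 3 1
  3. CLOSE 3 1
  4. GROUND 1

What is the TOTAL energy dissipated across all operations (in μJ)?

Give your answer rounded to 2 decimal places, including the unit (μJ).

Answer: 38.56 μJ

Derivation:
Initial: C1(3μF, Q=17μC, V=5.67V), C2(4μF, Q=2μC, V=0.50V), C3(4μF, Q=13μC, V=3.25V), C4(5μF, Q=3μC, V=0.60V)
Op 1: CLOSE 4-3: Q_total=16.00, C_total=9.00, V=1.78; Q4=8.89, Q3=7.11; dissipated=7.803
Op 2: CLOSE 3-1: Q_total=24.11, C_total=7.00, V=3.44; Q3=13.78, Q1=10.33; dissipated=12.963
Op 3: CLOSE 3-1: Q_total=24.11, C_total=7.00, V=3.44; Q3=13.78, Q1=10.33; dissipated=0.000
Op 4: GROUND 1: Q1=0; energy lost=17.796
Total dissipated: 38.562 μJ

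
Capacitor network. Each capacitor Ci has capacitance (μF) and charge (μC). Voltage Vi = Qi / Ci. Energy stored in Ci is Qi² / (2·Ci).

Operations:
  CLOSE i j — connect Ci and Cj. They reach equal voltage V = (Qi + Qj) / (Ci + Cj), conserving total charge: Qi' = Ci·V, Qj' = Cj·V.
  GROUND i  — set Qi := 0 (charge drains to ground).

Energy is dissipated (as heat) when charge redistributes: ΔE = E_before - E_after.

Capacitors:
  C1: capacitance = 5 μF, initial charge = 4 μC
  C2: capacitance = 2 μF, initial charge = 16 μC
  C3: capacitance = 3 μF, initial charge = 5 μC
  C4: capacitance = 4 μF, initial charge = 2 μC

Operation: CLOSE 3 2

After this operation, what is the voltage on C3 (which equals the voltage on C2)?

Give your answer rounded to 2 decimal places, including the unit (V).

Initial: C1(5μF, Q=4μC, V=0.80V), C2(2μF, Q=16μC, V=8.00V), C3(3μF, Q=5μC, V=1.67V), C4(4μF, Q=2μC, V=0.50V)
Op 1: CLOSE 3-2: Q_total=21.00, C_total=5.00, V=4.20; Q3=12.60, Q2=8.40; dissipated=24.067

Answer: 4.20 V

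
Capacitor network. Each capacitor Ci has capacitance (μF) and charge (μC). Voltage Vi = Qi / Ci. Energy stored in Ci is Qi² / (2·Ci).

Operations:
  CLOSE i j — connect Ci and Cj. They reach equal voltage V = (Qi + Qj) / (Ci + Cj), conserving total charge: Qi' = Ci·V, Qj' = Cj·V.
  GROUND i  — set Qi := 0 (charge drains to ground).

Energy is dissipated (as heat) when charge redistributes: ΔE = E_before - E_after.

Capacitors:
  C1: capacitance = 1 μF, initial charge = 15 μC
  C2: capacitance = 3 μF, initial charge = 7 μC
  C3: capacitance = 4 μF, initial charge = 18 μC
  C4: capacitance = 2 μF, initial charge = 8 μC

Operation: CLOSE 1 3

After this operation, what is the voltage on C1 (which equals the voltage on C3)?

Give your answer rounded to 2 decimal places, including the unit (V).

Answer: 6.60 V

Derivation:
Initial: C1(1μF, Q=15μC, V=15.00V), C2(3μF, Q=7μC, V=2.33V), C3(4μF, Q=18μC, V=4.50V), C4(2μF, Q=8μC, V=4.00V)
Op 1: CLOSE 1-3: Q_total=33.00, C_total=5.00, V=6.60; Q1=6.60, Q3=26.40; dissipated=44.100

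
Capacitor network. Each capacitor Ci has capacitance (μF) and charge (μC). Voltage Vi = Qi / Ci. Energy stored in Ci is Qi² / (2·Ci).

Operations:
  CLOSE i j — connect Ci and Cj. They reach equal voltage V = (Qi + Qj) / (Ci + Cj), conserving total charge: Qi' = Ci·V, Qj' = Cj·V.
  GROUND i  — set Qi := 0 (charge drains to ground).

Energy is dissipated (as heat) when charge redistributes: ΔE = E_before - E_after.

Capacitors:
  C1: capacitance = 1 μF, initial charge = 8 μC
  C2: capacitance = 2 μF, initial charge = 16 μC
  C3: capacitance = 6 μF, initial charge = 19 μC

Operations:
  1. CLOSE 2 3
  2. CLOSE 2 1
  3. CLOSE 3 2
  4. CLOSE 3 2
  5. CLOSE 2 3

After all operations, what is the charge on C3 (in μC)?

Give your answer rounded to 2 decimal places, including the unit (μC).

Answer: 28.06 μC

Derivation:
Initial: C1(1μF, Q=8μC, V=8.00V), C2(2μF, Q=16μC, V=8.00V), C3(6μF, Q=19μC, V=3.17V)
Op 1: CLOSE 2-3: Q_total=35.00, C_total=8.00, V=4.38; Q2=8.75, Q3=26.25; dissipated=17.521
Op 2: CLOSE 2-1: Q_total=16.75, C_total=3.00, V=5.58; Q2=11.17, Q1=5.58; dissipated=4.380
Op 3: CLOSE 3-2: Q_total=37.42, C_total=8.00, V=4.68; Q3=28.06, Q2=9.35; dissipated=1.095
Op 4: CLOSE 3-2: Q_total=37.42, C_total=8.00, V=4.68; Q3=28.06, Q2=9.35; dissipated=0.000
Op 5: CLOSE 2-3: Q_total=37.42, C_total=8.00, V=4.68; Q2=9.35, Q3=28.06; dissipated=0.000
Final charges: Q1=5.58, Q2=9.35, Q3=28.06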